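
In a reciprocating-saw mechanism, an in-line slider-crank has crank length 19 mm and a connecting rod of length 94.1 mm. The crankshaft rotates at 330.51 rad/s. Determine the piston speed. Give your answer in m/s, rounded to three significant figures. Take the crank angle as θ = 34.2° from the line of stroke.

4.12

ω = 330.5 rad/s
For an in-line slider-crank, x = r cosθ + √(L² − r² sin²θ), so v = −rω sinθ·[1 + r cosθ/√(L² − r² sin²θ)].
With r = 0.019 m, L = 0.0941 m, θ = 34.2°: √(L² − r² sin²θ) = 0.093492 m.
v = −0.019·330.5·0.56208·[1 + 0.019·0.82708/0.093492] = -4.123 m/s.
|v| = 4.123 m/s.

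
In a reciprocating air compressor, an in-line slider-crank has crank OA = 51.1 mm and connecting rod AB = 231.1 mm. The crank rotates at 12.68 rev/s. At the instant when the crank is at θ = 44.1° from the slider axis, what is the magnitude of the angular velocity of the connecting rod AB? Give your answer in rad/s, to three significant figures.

ω = 79.67 rad/s (converted from 12.68 rev/s).
The rod makes angle φ with the slider axis where L sinφ = r sinθ; differentiating, L cosφ·φ̇ = r ω cosθ.
L cosφ = √(L² − r² sin²θ) = 0.22835 m.
|ω_rod| = r ω |cosθ| / √(L² − r² sin²θ) = 0.0511·79.67·0.71813/0.22835 = 12.803 rad/s.

12.8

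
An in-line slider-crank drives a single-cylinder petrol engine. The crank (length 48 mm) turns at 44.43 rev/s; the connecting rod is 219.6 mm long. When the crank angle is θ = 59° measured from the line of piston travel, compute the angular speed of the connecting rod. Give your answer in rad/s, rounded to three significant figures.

32.0

ω = 279.2 rad/s (converted from 44.43 rev/s).
The rod makes angle φ with the slider axis where L sinφ = r sinθ; differentiating, L cosφ·φ̇ = r ω cosθ.
L cosφ = √(L² − r² sin²θ) = 0.21571 m.
|ω_rod| = r ω |cosθ| / √(L² − r² sin²θ) = 0.048·279.2·0.51504/0.21571 = 31.994 rad/s.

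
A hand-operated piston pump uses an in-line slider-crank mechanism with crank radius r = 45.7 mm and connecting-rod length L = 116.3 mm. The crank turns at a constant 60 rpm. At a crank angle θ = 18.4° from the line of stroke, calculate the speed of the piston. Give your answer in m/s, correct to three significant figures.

0.125

ω = 2π·60/60 = 6.283 rad/s
For an in-line slider-crank, x = r cosθ + √(L² − r² sin²θ), so v = −rω sinθ·[1 + r cosθ/√(L² − r² sin²θ)].
With r = 0.0457 m, L = 0.1163 m, θ = 18.4°: √(L² − r² sin²θ) = 0.1154 m.
v = −0.0457·6.283·0.31565·[1 + 0.0457·0.94888/0.1154] = -0.12469 m/s.
|v| = 0.12469 m/s.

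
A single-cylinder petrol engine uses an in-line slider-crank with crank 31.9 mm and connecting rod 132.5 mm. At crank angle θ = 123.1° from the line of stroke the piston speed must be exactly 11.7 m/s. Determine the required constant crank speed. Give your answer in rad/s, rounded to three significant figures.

506

For an in-line slider-crank, |v_piston| = rω|sinθ|·[1 + r cosθ/√(L² − r² sin²θ)].
With r = 0.0319 m, L = 0.1325 m, θ = 123.1°: the bracketed kinematic factor |dx/dθ| = 0.023136 m.
ω = v/|dx/dθ| = 11.7/0.023136 = 505.7 rad/s.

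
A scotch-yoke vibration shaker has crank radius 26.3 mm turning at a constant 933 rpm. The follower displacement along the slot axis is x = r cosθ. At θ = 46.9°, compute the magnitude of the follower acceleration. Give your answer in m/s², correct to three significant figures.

172

ω = 97.7 rad/s (from 933 rpm).
x = r cosθ ⇒ ẍ = −rω² cosθ (ω constant).
|a| = rω²|cosθ| = 0.0263·(97.7)²·|cos 46.9°| = 171.54 m/s².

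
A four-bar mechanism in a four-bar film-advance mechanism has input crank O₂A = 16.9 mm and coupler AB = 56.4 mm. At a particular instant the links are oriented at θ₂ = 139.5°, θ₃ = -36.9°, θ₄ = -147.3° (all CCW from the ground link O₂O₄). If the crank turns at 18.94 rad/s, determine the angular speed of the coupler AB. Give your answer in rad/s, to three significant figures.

ω₂ = 18.94 rad/s
Differentiating the loop-closure r₂e^{iθ₂}+r₃e^{iθ₃}=r₁+r₄e^{iθ₄} gives r₂ω₂e^{iθ₂}+r₃ω₃e^{iθ₃}=r₄ω₄e^{iθ₄}.
Eliminating the other unknown: ω₃ = r₂ω₂ sin(θ₄−θ₂) / [r₃ sin(θ₃−θ₄)].
Numerator sine = +0.95732; denominator sine = +0.93728.
Result = 0.0169·18.94·(+0.95732) / (0.0564·(+0.93728)) = +5.7966 rad/s; magnitude 5.7966 rad/s.

5.80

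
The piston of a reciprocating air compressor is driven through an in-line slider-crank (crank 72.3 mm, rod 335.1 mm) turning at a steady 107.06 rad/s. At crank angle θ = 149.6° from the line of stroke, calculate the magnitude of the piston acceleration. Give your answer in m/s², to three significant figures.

625

ω = 107.1 rad/s
x(θ) = r cosθ + √(L² − r² sin²θ); with ω constant, a = ω²·d²x/dθ².
d²x/dθ² = −r cosθ − r²(cos2θ)/√u − r⁴ sin²2θ/(4u^{3/2}),  u = L² − r² sin²θ = 0.110953 m².
Substituting r = 0.0723 m, L = 0.3351 m, θ = 149.6°: d²x/dθ² = +0.054563 m.
a = ω²·d²x/dθ² = (107.1)²·(+0.054563) = +625.39 m/s²;  |a| = 625.39 m/s².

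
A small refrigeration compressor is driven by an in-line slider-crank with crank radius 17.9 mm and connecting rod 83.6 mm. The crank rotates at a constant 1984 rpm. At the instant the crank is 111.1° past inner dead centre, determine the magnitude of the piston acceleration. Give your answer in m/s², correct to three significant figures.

ω = 2π·1984/60 = 207.8 rad/s
x(θ) = r cosθ + √(L² − r² sin²θ); with ω constant, a = ω²·d²x/dθ².
d²x/dθ² = −r cosθ − r²(cos2θ)/√u − r⁴ sin²2θ/(4u^{3/2}),  u = L² − r² sin²θ = 0.00671007 m².
Substituting r = 0.0179 m, L = 0.0836 m, θ = 111.1°: d²x/dθ² = +0.0093205 m.
a = ω²·d²x/dθ² = (207.8)²·(+0.0093205) = +402.33 m/s²;  |a| = 402.33 m/s².

402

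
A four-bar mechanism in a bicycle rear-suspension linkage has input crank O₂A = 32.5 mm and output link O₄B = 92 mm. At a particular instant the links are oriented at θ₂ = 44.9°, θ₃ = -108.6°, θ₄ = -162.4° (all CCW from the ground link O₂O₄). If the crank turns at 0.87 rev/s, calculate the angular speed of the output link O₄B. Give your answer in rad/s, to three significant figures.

1.07

ω₂ = 5.466 rad/s (from 0.87 rev/s).
Differentiating the loop-closure r₂e^{iθ₂}+r₃e^{iθ₃}=r₁+r₄e^{iθ₄} gives r₂ω₂e^{iθ₂}+r₃ω₃e^{iθ₃}=r₄ω₄e^{iθ₄}.
Eliminating the other unknown: ω₄ = r₂ω₂ sin(θ₂−θ₃) / [r₄ sin(θ₄−θ₃)].
Numerator sine = +0.44620; denominator sine = -0.80696.
Result = 0.0325·5.466·(+0.44620) / (0.092·(-0.80696)) = -1.0678 rad/s; magnitude 1.0678 rad/s.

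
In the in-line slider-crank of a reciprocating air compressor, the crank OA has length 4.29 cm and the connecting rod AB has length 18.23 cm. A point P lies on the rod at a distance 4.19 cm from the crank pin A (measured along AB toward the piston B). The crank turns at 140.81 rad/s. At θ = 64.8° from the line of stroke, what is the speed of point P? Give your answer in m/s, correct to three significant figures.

ω = 140.8 rad/s.  Crank-pin speed |V_A| = rω = 6.0407 m/s, perpendicular to OA.
Rod angle: sinφ = −(r/L) sinθ ⇒ φ = -12.294°; ω_rod = −rω cosθ/√(L²−r²sin²θ) = -14.44 rad/s.
V_P = V_A + ω_rod × AP, with AP = 0.0419 m along the rod.
Components: V_Px = −rω sinθ − a·ω_rod·sinφ = -5.5947 m/s;  V_Py = rω cosθ + a·ω_rod·cosφ = +1.9809 m/s.
|V_P| = √(V_Px² + V_Py²) = 5.935 m/s.

5.93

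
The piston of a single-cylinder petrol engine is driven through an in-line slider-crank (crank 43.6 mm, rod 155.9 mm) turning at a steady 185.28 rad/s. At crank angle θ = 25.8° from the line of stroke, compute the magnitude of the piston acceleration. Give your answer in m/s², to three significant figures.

1610

ω = 185.3 rad/s
x(θ) = r cosθ + √(L² − r² sin²θ); with ω constant, a = ω²·d²x/dθ².
d²x/dθ² = −r cosθ − r²(cos2θ)/√u − r⁴ sin²2θ/(4u^{3/2}),  u = L² − r² sin²θ = 0.0239447 m².
Substituting r = 0.0436 m, L = 0.1559 m, θ = 25.8°: d²x/dθ² = -0.047034 m.
a = ω²·d²x/dθ² = (185.3)²·(-0.047034) = -1614.6 m/s²;  |a| = 1614.6 m/s².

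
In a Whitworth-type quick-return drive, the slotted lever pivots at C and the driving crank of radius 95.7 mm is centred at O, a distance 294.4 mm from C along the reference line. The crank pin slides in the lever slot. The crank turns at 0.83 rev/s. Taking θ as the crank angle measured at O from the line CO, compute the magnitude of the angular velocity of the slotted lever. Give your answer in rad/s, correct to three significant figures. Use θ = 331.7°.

ω = 5.215 rad/s (from 0.83 rev/s).
Crank pin A relative to C: A = (d + r cosθ, r sinθ); lever angle φ = atan2(r sinθ, d + r cosθ).
Differentiating tanφ: φ̇ = rω(d cosθ + r)/(d² + r² + 2dr cosθ).
d² + r² + 2dr cosθ = |CA|² = 0.145443 m²;  d cosθ + r = +0.35491 m.
|ω_lever| = |0.0957·5.215·+0.35491| / 0.145443 = 1.2179 rad/s.

1.22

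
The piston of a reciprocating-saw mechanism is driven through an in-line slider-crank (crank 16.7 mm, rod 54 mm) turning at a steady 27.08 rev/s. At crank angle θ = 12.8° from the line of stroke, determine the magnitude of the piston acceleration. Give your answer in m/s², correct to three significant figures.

607

ω = 2π·27.1 = 170.1 rad/s
x(θ) = r cosθ + √(L² − r² sin²θ); with ω constant, a = ω²·d²x/dθ².
d²x/dθ² = −r cosθ − r²(cos2θ)/√u − r⁴ sin²2θ/(4u^{3/2}),  u = L² − r² sin²θ = 0.00290231 m².
Substituting r = 0.0167 m, L = 0.054 m, θ = 12.8°: d²x/dθ² = -0.020977 m.
a = ω²·d²x/dθ² = (170.1)²·(-0.020977) = -607.29 m/s²;  |a| = 607.29 m/s².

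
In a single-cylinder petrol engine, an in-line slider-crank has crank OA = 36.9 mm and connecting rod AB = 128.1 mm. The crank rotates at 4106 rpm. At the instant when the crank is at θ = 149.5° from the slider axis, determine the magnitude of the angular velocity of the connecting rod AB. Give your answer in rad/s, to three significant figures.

ω = 430 rad/s (converted from 4106 rpm).
The rod makes angle φ with the slider axis where L sinφ = r sinθ; differentiating, L cosφ·φ̇ = r ω cosθ.
L cosφ = √(L² − r² sin²θ) = 0.12672 m.
|ω_rod| = r ω |cosθ| / √(L² − r² sin²θ) = 0.0369·430·0.86163/0.12672 = 107.88 rad/s.

108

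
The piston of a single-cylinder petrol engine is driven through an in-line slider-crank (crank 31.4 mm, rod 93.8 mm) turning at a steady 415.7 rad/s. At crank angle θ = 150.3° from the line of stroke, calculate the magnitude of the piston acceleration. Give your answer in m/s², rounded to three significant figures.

3740

ω = 415.7 rad/s
x(θ) = r cosθ + √(L² − r² sin²θ); with ω constant, a = ω²·d²x/dθ².
d²x/dθ² = −r cosθ − r²(cos2θ)/√u − r⁴ sin²2θ/(4u^{3/2}),  u = L² − r² sin²θ = 0.00855641 m².
Substituting r = 0.0314 m, L = 0.0938 m, θ = 150.3°: d²x/dθ² = +0.021622 m.
a = ω²·d²x/dθ² = (415.7)²·(+0.021622) = +3736.4 m/s²;  |a| = 3736.4 m/s².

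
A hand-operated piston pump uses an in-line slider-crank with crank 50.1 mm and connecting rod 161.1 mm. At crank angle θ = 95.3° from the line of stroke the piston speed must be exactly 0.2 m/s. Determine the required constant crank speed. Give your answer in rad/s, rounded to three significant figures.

For an in-line slider-crank, |v_piston| = rω|sinθ|·[1 + r cosθ/√(L² − r² sin²θ)].
With r = 0.0501 m, L = 0.1611 m, θ = 95.3°: the bracketed kinematic factor |dx/dθ| = 0.048379 m.
ω = v/|dx/dθ| = 0.2/0.048379 = 4.134 rad/s.

4.13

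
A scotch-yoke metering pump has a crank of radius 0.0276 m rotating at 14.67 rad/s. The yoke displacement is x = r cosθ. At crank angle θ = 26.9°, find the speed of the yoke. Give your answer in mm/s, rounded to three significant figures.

183

ω = 14.67 rad/s
x = r cosθ ⇒ ẋ = −rω sinθ.
|v| = rω|sinθ| = 0.0276·14.67·|sin 26.9°| = 0.18319 m/s = 183.19 mm/s.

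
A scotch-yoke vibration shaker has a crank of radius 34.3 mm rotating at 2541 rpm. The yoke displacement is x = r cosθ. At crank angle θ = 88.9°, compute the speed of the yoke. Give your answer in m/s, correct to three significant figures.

ω = 266.1 rad/s (from 2541 rpm).
x = r cosθ ⇒ ẋ = −rω sinθ.
|v| = rω|sinθ| = 0.0343·266.1·|sin 88.9°| = 9.1253 m/s.

9.13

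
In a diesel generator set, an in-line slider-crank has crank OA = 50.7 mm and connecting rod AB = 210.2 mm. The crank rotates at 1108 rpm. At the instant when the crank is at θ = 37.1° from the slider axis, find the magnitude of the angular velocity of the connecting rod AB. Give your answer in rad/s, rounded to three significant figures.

22.6

ω = 116 rad/s (converted from 1108 rpm).
The rod makes angle φ with the slider axis where L sinφ = r sinθ; differentiating, L cosφ·φ̇ = r ω cosθ.
L cosφ = √(L² − r² sin²θ) = 0.20796 m.
|ω_rod| = r ω |cosθ| / √(L² − r² sin²θ) = 0.0507·116·0.79758/0.20796 = 22.561 rad/s.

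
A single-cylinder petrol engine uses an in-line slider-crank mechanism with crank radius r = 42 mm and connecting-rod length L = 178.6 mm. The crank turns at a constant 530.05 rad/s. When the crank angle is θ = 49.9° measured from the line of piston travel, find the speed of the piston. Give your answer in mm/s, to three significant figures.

19700

ω = 530 rad/s
For an in-line slider-crank, x = r cosθ + √(L² − r² sin²θ), so v = −rω sinθ·[1 + r cosθ/√(L² − r² sin²θ)].
With r = 0.042 m, L = 0.1786 m, θ = 49.9°: √(L² − r² sin²θ) = 0.17569 m.
v = −0.042·530·0.76492·[1 + 0.042·0.64412/0.17569] = -19.651 m/s.
|v| = 19.651 m/s = 19651 mm/s.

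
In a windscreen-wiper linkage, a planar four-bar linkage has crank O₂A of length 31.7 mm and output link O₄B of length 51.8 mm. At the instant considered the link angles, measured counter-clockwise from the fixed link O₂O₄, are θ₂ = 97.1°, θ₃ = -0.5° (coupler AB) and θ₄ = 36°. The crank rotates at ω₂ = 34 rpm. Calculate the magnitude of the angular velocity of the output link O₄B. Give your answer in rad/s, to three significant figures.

3.63

ω₂ = 3.56 rad/s (from 34 rpm).
Differentiating the loop-closure r₂e^{iθ₂}+r₃e^{iθ₃}=r₁+r₄e^{iθ₄} gives r₂ω₂e^{iθ₂}+r₃ω₃e^{iθ₃}=r₄ω₄e^{iθ₄}.
Eliminating the other unknown: ω₄ = r₂ω₂ sin(θ₂−θ₃) / [r₄ sin(θ₄−θ₃)].
Numerator sine = +0.99122; denominator sine = +0.59482.
Result = 0.0317·3.56·(+0.99122) / (0.0518·(+0.59482)) = +3.6309 rad/s; magnitude 3.6309 rad/s.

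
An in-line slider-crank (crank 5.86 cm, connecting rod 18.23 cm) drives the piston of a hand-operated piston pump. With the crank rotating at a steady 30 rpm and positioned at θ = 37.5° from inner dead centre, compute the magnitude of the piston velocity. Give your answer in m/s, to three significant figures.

ω = 2π·30/60 = 3.142 rad/s
For an in-line slider-crank, x = r cosθ + √(L² − r² sin²θ), so v = −rω sinθ·[1 + r cosθ/√(L² − r² sin²θ)].
With r = 0.0586 m, L = 0.1823 m, θ = 37.5°: √(L² − r² sin²θ) = 0.17878 m.
v = −0.0586·3.142·0.60876·[1 + 0.0586·0.79335/0.17878] = -0.14122 m/s.
|v| = 0.14122 m/s.

0.141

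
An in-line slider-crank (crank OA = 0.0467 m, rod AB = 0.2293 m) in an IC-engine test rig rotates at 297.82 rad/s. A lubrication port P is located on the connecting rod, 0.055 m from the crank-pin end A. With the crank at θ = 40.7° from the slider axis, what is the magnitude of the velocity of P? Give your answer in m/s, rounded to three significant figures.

ω = 297.8 rad/s.  Crank-pin speed |V_A| = rω = 13.908 m/s, perpendicular to OA.
Rod angle: sinφ = −(r/L) sinθ ⇒ φ = -7.632°; ω_rod = −rω cosθ/√(L²−r²sin²θ) = -46.396 rad/s.
V_P = V_A + ω_rod × AP, with AP = 0.055 m along the rod.
Components: V_Px = −rω sinθ − a·ω_rod·sinφ = -9.4084 m/s;  V_Py = rω cosθ + a·ω_rod·cosφ = +8.0151 m/s.
|V_P| = √(V_Px² + V_Py²) = 12.36 m/s.

12.4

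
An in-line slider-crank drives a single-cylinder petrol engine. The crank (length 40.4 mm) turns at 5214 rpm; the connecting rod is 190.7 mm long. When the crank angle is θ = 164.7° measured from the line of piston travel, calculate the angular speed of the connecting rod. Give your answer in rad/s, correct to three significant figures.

112

ω = 546 rad/s (converted from 5214 rpm).
The rod makes angle φ with the slider axis where L sinφ = r sinθ; differentiating, L cosφ·φ̇ = r ω cosθ.
L cosφ = √(L² − r² sin²θ) = 0.1904 m.
|ω_rod| = r ω |cosθ| / √(L² − r² sin²θ) = 0.0404·546·0.96456/0.1904 = 111.75 rad/s.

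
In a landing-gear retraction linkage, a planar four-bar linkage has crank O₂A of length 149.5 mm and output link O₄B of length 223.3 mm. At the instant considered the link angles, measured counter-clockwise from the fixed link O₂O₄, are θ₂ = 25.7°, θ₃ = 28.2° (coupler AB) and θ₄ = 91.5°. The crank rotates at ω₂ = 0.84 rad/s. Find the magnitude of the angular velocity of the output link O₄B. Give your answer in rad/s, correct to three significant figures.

ω₂ = 0.84 rad/s
Differentiating the loop-closure r₂e^{iθ₂}+r₃e^{iθ₃}=r₁+r₄e^{iθ₄} gives r₂ω₂e^{iθ₂}+r₃ω₃e^{iθ₃}=r₄ω₄e^{iθ₄}.
Eliminating the other unknown: ω₄ = r₂ω₂ sin(θ₂−θ₃) / [r₄ sin(θ₄−θ₃)].
Numerator sine = -0.04362; denominator sine = +0.89337.
Result = 0.1495·0.84·(-0.04362) / (0.2233·(+0.89337)) = -0.027459 rad/s; magnitude 0.027459 rad/s.

0.0275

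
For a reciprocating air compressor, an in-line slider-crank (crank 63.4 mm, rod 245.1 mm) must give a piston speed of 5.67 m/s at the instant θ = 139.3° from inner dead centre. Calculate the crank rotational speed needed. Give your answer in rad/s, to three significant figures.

171

For an in-line slider-crank, |v_piston| = rω|sinθ|·[1 + r cosθ/√(L² − r² sin²θ)].
With r = 0.0634 m, L = 0.2451 m, θ = 139.3°: the bracketed kinematic factor |dx/dθ| = 0.033118 m.
ω = v/|dx/dθ| = 5.67/0.033118 = 171.21 rad/s.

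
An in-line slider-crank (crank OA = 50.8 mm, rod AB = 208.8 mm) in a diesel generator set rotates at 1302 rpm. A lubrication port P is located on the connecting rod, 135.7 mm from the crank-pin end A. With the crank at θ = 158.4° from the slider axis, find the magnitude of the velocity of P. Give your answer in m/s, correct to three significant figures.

ω = 136.3 rad/s.  Crank-pin speed |V_A| = rω = 6.9263 m/s, perpendicular to OA.
Rod angle: sinφ = −(r/L) sinθ ⇒ φ = -5.138°; ω_rod = −rω cosθ/√(L²−r²sin²θ) = +30.967 rad/s.
V_P = V_A + ω_rod × AP, with AP = 0.1357 m along the rod.
Components: V_Px = −rω sinθ − a·ω_rod·sinφ = -2.1734 m/s;  V_Py = rω cosθ + a·ω_rod·cosφ = -2.2546 m/s.
|V_P| = √(V_Px² + V_Py²) = 3.1316 m/s.

3.13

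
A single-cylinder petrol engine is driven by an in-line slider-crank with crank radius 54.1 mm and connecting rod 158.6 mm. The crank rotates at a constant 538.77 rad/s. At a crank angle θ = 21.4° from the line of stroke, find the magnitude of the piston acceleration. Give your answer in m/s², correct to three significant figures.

18700

ω = 538.8 rad/s
x(θ) = r cosθ + √(L² − r² sin²θ); with ω constant, a = ω²·d²x/dθ².
d²x/dθ² = −r cosθ − r²(cos2θ)/√u − r⁴ sin²2θ/(4u^{3/2}),  u = L² − r² sin²θ = 0.0247643 m².
Substituting r = 0.0541 m, L = 0.1586 m, θ = 21.4°: d²x/dθ² = -0.06427 m.
a = ω²·d²x/dθ² = (538.8)²·(-0.06427) = -18656 m/s²;  |a| = 18656 m/s².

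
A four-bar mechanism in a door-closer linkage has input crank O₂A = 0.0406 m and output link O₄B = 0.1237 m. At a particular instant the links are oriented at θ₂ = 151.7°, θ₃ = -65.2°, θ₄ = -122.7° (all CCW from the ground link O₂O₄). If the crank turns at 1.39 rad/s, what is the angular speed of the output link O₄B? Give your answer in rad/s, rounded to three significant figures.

ω₂ = 1.39 rad/s
Differentiating the loop-closure r₂e^{iθ₂}+r₃e^{iθ₃}=r₁+r₄e^{iθ₄} gives r₂ω₂e^{iθ₂}+r₃ω₃e^{iθ₃}=r₄ω₄e^{iθ₄}.
Eliminating the other unknown: ω₄ = r₂ω₂ sin(θ₂−θ₃) / [r₄ sin(θ₄−θ₃)].
Numerator sine = -0.60042; denominator sine = -0.84339.
Result = 0.0406·1.39·(-0.60042) / (0.1237·(-0.84339)) = +0.32479 rad/s; magnitude 0.32479 rad/s.

0.325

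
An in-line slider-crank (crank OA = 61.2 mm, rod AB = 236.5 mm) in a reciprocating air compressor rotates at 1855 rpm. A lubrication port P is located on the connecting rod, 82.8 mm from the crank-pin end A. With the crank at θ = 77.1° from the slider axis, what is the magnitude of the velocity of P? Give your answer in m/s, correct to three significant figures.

12.0

ω = 194.3 rad/s.  Crank-pin speed |V_A| = rω = 11.888 m/s, perpendicular to OA.
Rod angle: sinφ = −(r/L) sinθ ⇒ φ = -14.610°; ω_rod = −rω cosθ/√(L²−r²sin²θ) = -11.597 rad/s.
V_P = V_A + ω_rod × AP, with AP = 0.0828 m along the rod.
Components: V_Px = −rω sinθ − a·ω_rod·sinφ = -11.831 m/s;  V_Py = rω cosθ + a·ω_rod·cosφ = +1.7249 m/s.
|V_P| = √(V_Px² + V_Py²) = 11.956 m/s.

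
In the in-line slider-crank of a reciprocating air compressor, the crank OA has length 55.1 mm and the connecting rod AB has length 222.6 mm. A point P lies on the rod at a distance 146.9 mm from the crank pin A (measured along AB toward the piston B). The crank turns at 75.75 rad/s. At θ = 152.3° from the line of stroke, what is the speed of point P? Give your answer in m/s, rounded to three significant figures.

ω = 75.75 rad/s.  Crank-pin speed |V_A| = rω = 4.1738 m/s, perpendicular to OA.
Rod angle: sinφ = −(r/L) sinθ ⇒ φ = -6.607°; ω_rod = −rω cosθ/√(L²−r²sin²θ) = +16.712 rad/s.
V_P = V_A + ω_rod × AP, with AP = 0.1469 m along the rod.
Components: V_Px = −rω sinθ − a·ω_rod·sinφ = -1.6577 m/s;  V_Py = rω cosθ + a·ω_rod·cosφ = -1.2567 m/s.
|V_P| = √(V_Px² + V_Py²) = 2.0802 m/s.

2.08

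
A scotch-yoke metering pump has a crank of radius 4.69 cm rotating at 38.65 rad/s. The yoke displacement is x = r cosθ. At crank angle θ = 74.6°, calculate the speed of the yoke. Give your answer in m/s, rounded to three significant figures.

ω = 38.65 rad/s
x = r cosθ ⇒ ẋ = −rω sinθ.
|v| = rω|sinθ| = 0.0469·38.65·|sin 74.6°| = 1.7476 m/s.

1.75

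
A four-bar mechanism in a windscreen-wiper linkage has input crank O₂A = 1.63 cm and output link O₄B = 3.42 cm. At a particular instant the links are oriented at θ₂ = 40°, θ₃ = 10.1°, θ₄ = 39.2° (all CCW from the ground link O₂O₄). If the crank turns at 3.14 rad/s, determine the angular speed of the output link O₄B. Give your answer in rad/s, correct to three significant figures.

ω₂ = 3.14 rad/s
Differentiating the loop-closure r₂e^{iθ₂}+r₃e^{iθ₃}=r₁+r₄e^{iθ₄} gives r₂ω₂e^{iθ₂}+r₃ω₃e^{iθ₃}=r₄ω₄e^{iθ₄}.
Eliminating the other unknown: ω₄ = r₂ω₂ sin(θ₂−θ₃) / [r₄ sin(θ₄−θ₃)].
Numerator sine = +0.49849; denominator sine = +0.48634.
Result = 0.0163·3.14·(+0.49849) / (0.0342·(+0.48634)) = +1.5339 rad/s; magnitude 1.5339 rad/s.

1.53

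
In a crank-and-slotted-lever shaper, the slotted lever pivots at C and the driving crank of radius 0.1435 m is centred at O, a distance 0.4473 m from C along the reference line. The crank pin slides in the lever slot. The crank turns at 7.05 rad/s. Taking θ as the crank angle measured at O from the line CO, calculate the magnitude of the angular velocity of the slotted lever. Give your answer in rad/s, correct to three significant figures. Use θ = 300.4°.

ω = 7.05 rad/s
Crank pin A relative to C: A = (d + r cosθ, r sinθ); lever angle φ = atan2(r sinθ, d + r cosθ).
Differentiating tanφ: φ̇ = rω(d cosθ + r)/(d² + r² + 2dr cosθ).
d² + r² + 2dr cosθ = |CA|² = 0.285632 m²;  d cosθ + r = +0.36985 m.
|ω_lever| = |0.1435·7.05·+0.36985| / 0.285632 = 1.31 rad/s.

1.31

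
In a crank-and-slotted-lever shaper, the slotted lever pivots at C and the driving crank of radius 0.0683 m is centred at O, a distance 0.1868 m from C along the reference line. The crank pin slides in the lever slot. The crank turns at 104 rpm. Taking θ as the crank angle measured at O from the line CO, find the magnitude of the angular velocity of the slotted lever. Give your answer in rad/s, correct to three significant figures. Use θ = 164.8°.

5.58

ω = 10.89 rad/s (from 104 rpm).
Crank pin A relative to C: A = (d + r cosθ, r sinθ); lever angle φ = atan2(r sinθ, d + r cosθ).
Differentiating tanφ: φ̇ = rω(d cosθ + r)/(d² + r² + 2dr cosθ).
d² + r² + 2dr cosθ = |CA|² = 0.0149349 m²;  d cosθ + r = -0.11197 m.
|ω_lever| = |0.0683·10.89·-0.11197| / 0.0149349 = 5.5765 rad/s.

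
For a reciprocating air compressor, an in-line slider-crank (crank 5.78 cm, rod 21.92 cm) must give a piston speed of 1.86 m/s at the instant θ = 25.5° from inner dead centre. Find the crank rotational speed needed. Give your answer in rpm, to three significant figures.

576

For an in-line slider-crank, |v_piston| = rω|sinθ|·[1 + r cosθ/√(L² − r² sin²θ)].
With r = 0.0578 m, L = 0.2192 m, θ = 25.5°: the bracketed kinematic factor |dx/dθ| = 0.030844 m.
ω = v/|dx/dθ| = 1.86/0.030844 = 60.303 rad/s.
N = 60ω/(2π) = 575.85 rpm.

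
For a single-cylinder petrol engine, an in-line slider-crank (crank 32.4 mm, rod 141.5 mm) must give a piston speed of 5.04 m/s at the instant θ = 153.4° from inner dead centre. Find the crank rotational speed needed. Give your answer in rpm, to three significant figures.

4180

For an in-line slider-crank, |v_piston| = rω|sinθ|·[1 + r cosθ/√(L² − r² sin²θ)].
With r = 0.0324 m, L = 0.1415 m, θ = 153.4°: the bracketed kinematic factor |dx/dθ| = 0.011521 m.
ω = v/|dx/dθ| = 5.04/0.011521 = 437.45 rad/s.
N = 60ω/(2π) = 4177.3 rpm.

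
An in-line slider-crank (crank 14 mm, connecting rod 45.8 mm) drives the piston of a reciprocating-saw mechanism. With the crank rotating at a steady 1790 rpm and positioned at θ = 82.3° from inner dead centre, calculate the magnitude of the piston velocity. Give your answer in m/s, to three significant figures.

ω = 2π·1790/60 = 187.4 rad/s
For an in-line slider-crank, x = r cosθ + √(L² − r² sin²θ), so v = −rω sinθ·[1 + r cosθ/√(L² − r² sin²θ)].
With r = 0.014 m, L = 0.0458 m, θ = 82.3°: √(L² − r² sin²θ) = 0.043648 m.
v = −0.014·187.4·0.99098·[1 + 0.014·0.13399/0.043648] = -2.7124 m/s.
|v| = 2.7124 m/s.

2.71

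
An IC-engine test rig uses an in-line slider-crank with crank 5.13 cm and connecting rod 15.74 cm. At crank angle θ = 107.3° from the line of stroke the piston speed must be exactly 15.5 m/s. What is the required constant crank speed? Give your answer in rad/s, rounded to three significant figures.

For an in-line slider-crank, |v_piston| = rω|sinθ|·[1 + r cosθ/√(L² − r² sin²θ)].
With r = 0.0513 m, L = 0.1574 m, θ = 107.3°: the bracketed kinematic factor |dx/dθ| = 0.043984 m.
ω = v/|dx/dθ| = 15.5/0.043984 = 352.4 rad/s.

352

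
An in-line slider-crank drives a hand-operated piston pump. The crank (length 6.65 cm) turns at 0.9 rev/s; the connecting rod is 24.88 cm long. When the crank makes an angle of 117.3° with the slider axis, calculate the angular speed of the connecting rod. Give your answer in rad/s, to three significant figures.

0.714

ω = 5.655 rad/s (converted from 0.9 rev/s).
The rod makes angle φ with the slider axis where L sinφ = r sinθ; differentiating, L cosφ·φ̇ = r ω cosθ.
L cosφ = √(L² − r² sin²θ) = 0.24168 m.
|ω_rod| = r ω |cosθ| / √(L² − r² sin²θ) = 0.0665·5.655·0.45865/0.24168 = 0.71365 rad/s.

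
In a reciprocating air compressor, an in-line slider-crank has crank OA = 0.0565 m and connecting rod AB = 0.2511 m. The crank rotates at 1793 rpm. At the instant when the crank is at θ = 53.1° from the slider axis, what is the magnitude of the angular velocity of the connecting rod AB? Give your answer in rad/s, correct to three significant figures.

25.8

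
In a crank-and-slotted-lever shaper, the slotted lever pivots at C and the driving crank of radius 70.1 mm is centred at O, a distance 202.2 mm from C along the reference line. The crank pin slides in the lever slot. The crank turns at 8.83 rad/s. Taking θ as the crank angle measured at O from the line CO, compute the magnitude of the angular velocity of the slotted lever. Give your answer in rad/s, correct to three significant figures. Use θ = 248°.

0.0993

ω = 8.83 rad/s
Crank pin A relative to C: A = (d + r cosθ, r sinθ); lever angle φ = atan2(r sinθ, d + r cosθ).
Differentiating tanφ: φ̇ = rω(d cosθ + r)/(d² + r² + 2dr cosθ).
d² + r² + 2dr cosθ = |CA|² = 0.0351793 m²;  d cosθ + r = -0.0056455 m.
|ω_lever| = |0.0701·8.83·-0.0056455| / 0.0351793 = 0.099332 rad/s.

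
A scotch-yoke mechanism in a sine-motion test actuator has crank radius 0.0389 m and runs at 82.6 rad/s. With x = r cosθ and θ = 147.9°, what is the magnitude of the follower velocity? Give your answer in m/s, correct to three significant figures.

ω = 82.6 rad/s
x = r cosθ ⇒ ẋ = −rω sinθ.
|v| = rω|sinθ| = 0.0389·82.6·|sin 147.9°| = 1.7075 m/s.

1.71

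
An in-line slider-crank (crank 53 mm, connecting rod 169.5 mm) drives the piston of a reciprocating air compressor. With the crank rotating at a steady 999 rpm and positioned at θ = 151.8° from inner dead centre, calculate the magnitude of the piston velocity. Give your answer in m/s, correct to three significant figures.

1.89

ω = 2π·999/60 = 104.6 rad/s
For an in-line slider-crank, x = r cosθ + √(L² − r² sin²θ), so v = −rω sinθ·[1 + r cosθ/√(L² − r² sin²θ)].
With r = 0.053 m, L = 0.1695 m, θ = 151.8°: √(L² − r² sin²θ) = 0.16764 m.
v = −0.053·104.6·0.47255·[1 + 0.053·-0.88130/0.16764] = -1.8901 m/s.
|v| = 1.8901 m/s.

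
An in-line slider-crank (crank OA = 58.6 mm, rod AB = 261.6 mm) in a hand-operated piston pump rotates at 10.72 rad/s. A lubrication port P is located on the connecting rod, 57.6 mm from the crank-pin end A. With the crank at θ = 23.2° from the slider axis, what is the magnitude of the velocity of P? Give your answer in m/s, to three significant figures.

ω = 10.72 rad/s.  Crank-pin speed |V_A| = rω = 0.62819 m/s, perpendicular to OA.
Rod angle: sinφ = −(r/L) sinθ ⇒ φ = -5.063°; ω_rod = −rω cosθ/√(L²−r²sin²θ) = -2.2158 rad/s.
V_P = V_A + ω_rod × AP, with AP = 0.0576 m along the rod.
Components: V_Px = −rω sinθ − a·ω_rod·sinφ = -0.25873 m/s;  V_Py = rω cosθ + a·ω_rod·cosφ = +0.45026 m/s.
|V_P| = √(V_Px² + V_Py²) = 0.51931 m/s.

0.519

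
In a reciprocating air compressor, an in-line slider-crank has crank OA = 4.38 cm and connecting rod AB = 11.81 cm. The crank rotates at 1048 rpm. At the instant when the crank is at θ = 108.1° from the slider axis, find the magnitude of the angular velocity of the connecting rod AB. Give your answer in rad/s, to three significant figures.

ω = 109.7 rad/s (converted from 1048 rpm).
The rod makes angle φ with the slider axis where L sinφ = r sinθ; differentiating, L cosφ·φ̇ = r ω cosθ.
L cosφ = √(L² − r² sin²θ) = 0.11052 m.
|ω_rod| = r ω |cosθ| / √(L² − r² sin²θ) = 0.0438·109.7·0.31068/0.11052 = 13.513 rad/s.

13.5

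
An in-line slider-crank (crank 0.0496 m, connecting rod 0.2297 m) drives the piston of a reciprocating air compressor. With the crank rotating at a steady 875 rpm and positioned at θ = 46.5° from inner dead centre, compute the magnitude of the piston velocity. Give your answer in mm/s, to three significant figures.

3790

ω = 2π·875/60 = 91.63 rad/s
For an in-line slider-crank, x = r cosθ + √(L² − r² sin²θ), so v = −rω sinθ·[1 + r cosθ/√(L² − r² sin²θ)].
With r = 0.0496 m, L = 0.2297 m, θ = 46.5°: √(L² − r² sin²θ) = 0.22686 m.
v = −0.0496·91.63·0.72537·[1 + 0.0496·0.68835/0.22686] = -3.7929 m/s.
|v| = 3.7929 m/s = 3792.9 mm/s.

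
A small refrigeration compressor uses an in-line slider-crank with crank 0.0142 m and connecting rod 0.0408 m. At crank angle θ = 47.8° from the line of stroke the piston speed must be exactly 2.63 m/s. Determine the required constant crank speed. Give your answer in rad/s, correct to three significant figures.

For an in-line slider-crank, |v_piston| = rω|sinθ|·[1 + r cosθ/√(L² − r² sin²θ)].
With r = 0.0142 m, L = 0.0408 m, θ = 47.8°: the bracketed kinematic factor |dx/dθ| = 0.013065 m.
ω = v/|dx/dθ| = 2.63/0.013065 = 201.3 rad/s.

201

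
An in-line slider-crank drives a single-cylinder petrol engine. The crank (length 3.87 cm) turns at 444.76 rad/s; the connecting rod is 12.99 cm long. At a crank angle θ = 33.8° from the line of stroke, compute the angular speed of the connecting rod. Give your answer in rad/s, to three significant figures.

112

ω = 444.8 rad/s
The rod makes angle φ with the slider axis where L sinφ = r sinθ; differentiating, L cosφ·φ̇ = r ω cosθ.
L cosφ = √(L² − r² sin²θ) = 0.1281 m.
|ω_rod| = r ω |cosθ| / √(L² − r² sin²θ) = 0.0387·444.8·0.83098/0.1281 = 111.65 rad/s.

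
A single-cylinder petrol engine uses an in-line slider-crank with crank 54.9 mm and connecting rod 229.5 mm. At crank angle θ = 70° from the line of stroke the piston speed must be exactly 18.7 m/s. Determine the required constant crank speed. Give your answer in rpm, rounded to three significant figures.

For an in-line slider-crank, |v_piston| = rω|sinθ|·[1 + r cosθ/√(L² − r² sin²θ)].
With r = 0.0549 m, L = 0.2295 m, θ = 70°: the bracketed kinematic factor |dx/dθ| = 0.055921 m.
ω = v/|dx/dθ| = 18.7/0.055921 = 334.4 rad/s.
N = 60ω/(2π) = 3193.3 rpm.

3190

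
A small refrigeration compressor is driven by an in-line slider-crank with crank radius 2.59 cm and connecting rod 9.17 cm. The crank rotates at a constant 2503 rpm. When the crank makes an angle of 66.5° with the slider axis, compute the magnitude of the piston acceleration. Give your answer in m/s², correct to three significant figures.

361

ω = 2π·2503/60 = 262.1 rad/s
x(θ) = r cosθ + √(L² − r² sin²θ); with ω constant, a = ω²·d²x/dθ².
d²x/dθ² = −r cosθ − r²(cos2θ)/√u − r⁴ sin²2θ/(4u^{3/2}),  u = L² − r² sin²θ = 0.00784474 m².
Substituting r = 0.0259 m, L = 0.0917 m, θ = 66.5°: d²x/dθ² = -0.0052489 m.
a = ω²·d²x/dθ² = (262.1)²·(-0.0052489) = -360.62 m/s²;  |a| = 360.62 m/s².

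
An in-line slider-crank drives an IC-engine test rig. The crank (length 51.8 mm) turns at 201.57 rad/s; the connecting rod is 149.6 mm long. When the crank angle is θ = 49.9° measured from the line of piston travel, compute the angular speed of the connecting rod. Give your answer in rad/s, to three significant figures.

ω = 201.6 rad/s
The rod makes angle φ with the slider axis where L sinφ = r sinθ; differentiating, L cosφ·φ̇ = r ω cosθ.
L cosφ = √(L² − r² sin²θ) = 0.14426 m.
|ω_rod| = r ω |cosθ| / √(L² − r² sin²θ) = 0.0518·201.6·0.64412/0.14426 = 46.622 rad/s.

46.6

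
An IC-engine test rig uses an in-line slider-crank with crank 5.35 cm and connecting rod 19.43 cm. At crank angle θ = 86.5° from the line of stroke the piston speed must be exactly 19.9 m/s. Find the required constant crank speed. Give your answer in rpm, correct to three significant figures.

3500

For an in-line slider-crank, |v_piston| = rω|sinθ|·[1 + r cosθ/√(L² − r² sin²θ)].
With r = 0.0535 m, L = 0.1943 m, θ = 86.5°: the bracketed kinematic factor |dx/dθ| = 0.054334 m.
ω = v/|dx/dθ| = 19.9/0.054334 = 366.25 rad/s.
N = 60ω/(2π) = 3497.5 rpm.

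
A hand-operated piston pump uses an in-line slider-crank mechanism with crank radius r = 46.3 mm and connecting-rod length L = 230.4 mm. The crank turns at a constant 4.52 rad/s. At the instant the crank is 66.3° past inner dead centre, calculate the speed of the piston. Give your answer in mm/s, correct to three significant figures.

207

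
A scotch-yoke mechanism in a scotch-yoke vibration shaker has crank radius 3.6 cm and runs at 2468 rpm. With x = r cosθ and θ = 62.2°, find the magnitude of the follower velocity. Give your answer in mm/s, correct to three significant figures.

8230

ω = 258.4 rad/s (from 2468 rpm).
x = r cosθ ⇒ ẋ = −rω sinθ.
|v| = rω|sinθ| = 0.036·258.4·|sin 62.2°| = 8.2303 m/s = 8230.3 mm/s.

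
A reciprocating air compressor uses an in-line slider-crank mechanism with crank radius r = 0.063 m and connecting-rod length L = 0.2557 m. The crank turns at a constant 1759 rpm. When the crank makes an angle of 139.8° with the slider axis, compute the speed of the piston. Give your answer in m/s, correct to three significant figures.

6.06

ω = 2π·1759/60 = 184.2 rad/s
For an in-line slider-crank, x = r cosθ + √(L² − r² sin²θ), so v = −rω sinθ·[1 + r cosθ/√(L² − r² sin²θ)].
With r = 0.063 m, L = 0.2557 m, θ = 139.8°: √(L² − r² sin²θ) = 0.25245 m.
v = −0.063·184.2·0.64546·[1 + 0.063·-0.76380/0.25245] = -6.0626 m/s.
|v| = 6.0626 m/s.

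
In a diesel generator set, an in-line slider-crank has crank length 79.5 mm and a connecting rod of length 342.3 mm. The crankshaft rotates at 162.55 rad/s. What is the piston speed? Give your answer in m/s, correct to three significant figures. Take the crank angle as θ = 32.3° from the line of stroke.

ω = 162.6 rad/s
For an in-line slider-crank, x = r cosθ + √(L² − r² sin²θ), so v = −rω sinθ·[1 + r cosθ/√(L² − r² sin²θ)].
With r = 0.0795 m, L = 0.3423 m, θ = 32.3°: √(L² − r² sin²θ) = 0.33965 m.
v = −0.0795·162.6·0.53435·[1 + 0.0795·0.84526/0.33965] = -8.2715 m/s.
|v| = 8.2715 m/s.

8.27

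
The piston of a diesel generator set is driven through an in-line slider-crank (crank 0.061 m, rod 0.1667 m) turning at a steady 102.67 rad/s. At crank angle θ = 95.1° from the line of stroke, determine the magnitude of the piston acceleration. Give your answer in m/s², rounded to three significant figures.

ω = 102.7 rad/s
x(θ) = r cosθ + √(L² − r² sin²θ); with ω constant, a = ω²·d²x/dθ².
d²x/dθ² = −r cosθ − r²(cos2θ)/√u − r⁴ sin²2θ/(4u^{3/2}),  u = L² − r² sin²θ = 0.0240973 m².
Substituting r = 0.061 m, L = 0.1667 m, θ = 95.1°: d²x/dθ² = +0.028985 m.
a = ω²·d²x/dθ² = (102.7)²·(+0.028985) = +305.54 m/s²;  |a| = 305.54 m/s².

306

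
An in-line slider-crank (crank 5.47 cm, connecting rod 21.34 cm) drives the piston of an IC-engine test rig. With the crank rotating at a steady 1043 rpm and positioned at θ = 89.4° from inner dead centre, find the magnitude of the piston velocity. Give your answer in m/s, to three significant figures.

ω = 2π·1043/60 = 109.2 rad/s
For an in-line slider-crank, x = r cosθ + √(L² − r² sin²θ), so v = −rω sinθ·[1 + r cosθ/√(L² − r² sin²θ)].
With r = 0.0547 m, L = 0.2134 m, θ = 89.4°: √(L² − r² sin²θ) = 0.20627 m.
v = −0.0547·109.2·0.99995·[1 + 0.0547·0.01047/0.20627] = -5.9907 m/s.
|v| = 5.9907 m/s.

5.99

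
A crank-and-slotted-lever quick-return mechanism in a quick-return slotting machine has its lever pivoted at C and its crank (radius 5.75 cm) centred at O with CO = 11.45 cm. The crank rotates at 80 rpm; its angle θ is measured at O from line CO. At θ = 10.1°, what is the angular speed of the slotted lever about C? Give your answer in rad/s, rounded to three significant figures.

ω = 8.378 rad/s (from 80 rpm).
Crank pin A relative to C: A = (d + r cosθ, r sinθ); lever angle φ = atan2(r sinθ, d + r cosθ).
Differentiating tanφ: φ̇ = rω(d cosθ + r)/(d² + r² + 2dr cosθ).
d² + r² + 2dr cosθ = |CA|² = 0.0293799 m²;  d cosθ + r = +0.17023 m.
|ω_lever| = |0.0575·8.378·+0.17023| / 0.0293799 = 2.791 rad/s.

2.79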